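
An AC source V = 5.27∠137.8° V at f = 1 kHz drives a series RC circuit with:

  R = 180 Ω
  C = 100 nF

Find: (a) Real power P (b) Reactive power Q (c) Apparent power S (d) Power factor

Step 1 — Angular frequency: ω = 2π·f = 2π·1000 = 6283 rad/s.
Step 2 — Component impedances:
  R: Z = R = 180 Ω
  C: Z = 1/(jωC) = -j/(ω·C) = 0 - j1592 Ω
Step 3 — Series combination: Z_total = R + C = 180 - j1592 Ω = 1602∠-83.5° Ω.
Step 4 — Source phasor: V = 5.27∠137.8° V = -3.904 + j3.54 V.
Step 5 — Current: I = V / Z = -0.00247 - j0.002174 A = 0.00329∠-138.7° A.
Step 6 — Complex power: S = V·I* = 0.001949 - j0.01723 VA.
Step 7 — Real power: P = Re(S) = 0.001949 W.
Step 8 — Reactive power: Q = Im(S) = -0.01723 VAR.
Step 9 — Apparent power: |S| = 0.01734 VA.
Step 10 — Power factor: PF = P/|S| = 0.1124 (leading).

(a) P = 0.001949 W  (b) Q = -0.01723 VAR  (c) S = 0.01734 VA  (d) PF = 0.1124 (leading)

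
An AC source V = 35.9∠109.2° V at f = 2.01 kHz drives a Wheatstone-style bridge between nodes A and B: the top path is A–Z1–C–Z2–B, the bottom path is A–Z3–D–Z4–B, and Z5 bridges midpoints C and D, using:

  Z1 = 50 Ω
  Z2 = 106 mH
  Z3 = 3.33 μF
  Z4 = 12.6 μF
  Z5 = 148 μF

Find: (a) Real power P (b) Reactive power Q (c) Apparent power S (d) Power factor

Step 1 — Angular frequency: ω = 2π·f = 2π·2010 = 1.263e+04 rad/s.
Step 2 — Component impedances:
  Z1: Z = R = 50 Ω
  Z2: Z = jωL = j·1.263e+04·0.106 = 0 + j1339 Ω
  Z3: Z = 1/(jωC) = -j/(ω·C) = 0 - j23.78 Ω
  Z4: Z = 1/(jωC) = -j/(ω·C) = 0 - j6.284 Ω
  Z5: Z = 1/(jωC) = -j/(ω·C) = 0 - j0.535 Ω
Step 3 — Bridge requires nodal analysis (the Z5 bridge couples midpoints C and D, so the two paths cannot be reduced to a simple series/parallel combination). Setting node B to ground and injecting 1 A at node A, the 3-node admittance system at A, C, D solves to V_A = Z_AB = 9.144 - j25.65 Ω = 27.23∠-70.4° Ω.
Step 4 — Source phasor: V = 35.9∠109.2° V = -11.81 + j33.9 V.
Step 5 — Current: I = V / Z = -1.319 + j0.009731 A = 1.319∠179.6° A.
Step 6 — Complex power: S = V·I* = 15.9 - j44.59 VA.
Step 7 — Real power: P = Re(S) = 15.9 W.
Step 8 — Reactive power: Q = Im(S) = -44.59 VAR.
Step 9 — Apparent power: |S| = 47.34 VA.
Step 10 — Power factor: PF = P/|S| = 0.3358 (leading).

(a) P = 15.9 W  (b) Q = -44.59 VAR  (c) S = 47.34 VA  (d) PF = 0.3358 (leading)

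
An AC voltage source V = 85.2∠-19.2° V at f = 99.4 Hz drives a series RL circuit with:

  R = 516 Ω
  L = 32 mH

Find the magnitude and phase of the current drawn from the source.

Step 1 — Angular frequency: ω = 2π·f = 2π·99.4 = 624.5 rad/s.
Step 2 — Component impedances:
  R: Z = R = 516 Ω
  L: Z = jωL = j·624.5·0.032 = 0 + j19.99 Ω
Step 3 — Series combination: Z_total = R + L = 516 + j19.99 Ω = 516.4∠2.2° Ω.
Step 4 — Source phasor: V = 85.2∠-19.2° V = 80.46 - j28.02 V.
Step 5 — Ohm's law: I = V / Z_total = (80.46 - j28.02) / (516 + j19.99) = 0.1536 - j0.06025 A.
Step 6 — Convert to polar: |I| = 0.165 A, ∠I = -21.4°.

I = 0.165∠-21.4° A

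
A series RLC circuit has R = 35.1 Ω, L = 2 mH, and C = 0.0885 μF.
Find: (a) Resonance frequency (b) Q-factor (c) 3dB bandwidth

Step 1 — Resonance condition Im(Z)=0 gives ω₀ = 1/√(LC).
Step 2 — ω₀ = 1/√(0.002·8.85e-08) = 7.516e+04 rad/s.
Step 3 — f₀ = ω₀/(2π) = 1.196e+04 Hz.
Step 4 — Series Q: Q = ω₀L/R = 7.516e+04·0.002/35.1 = 4.283.
Step 5 — 3dB bandwidth: Δω = ω₀/Q = 1.755e+04 rad/s; BW = Δω/(2π) = 2793 Hz.

(a) f₀ = 1.196e+04 Hz  (b) Q = 4.283  (c) BW = 2793 Hz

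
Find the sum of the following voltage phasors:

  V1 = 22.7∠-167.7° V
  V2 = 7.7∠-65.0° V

Step 1 — Convert each phasor to rectangular form:
  V1 = 22.7·(cos(-167.7°) + j·sin(-167.7°)) = -22.18 - j4.836 V
  V2 = 7.7·(cos(-65.0°) + j·sin(-65.0°)) = 3.254 - j6.979 V
Step 2 — Sum components: V_total = -18.92 - j11.81 V.
Step 3 — Convert to polar: |V_total| = 22.31 V, ∠V_total = -148.0°.

V_total = 22.31∠-148.0° V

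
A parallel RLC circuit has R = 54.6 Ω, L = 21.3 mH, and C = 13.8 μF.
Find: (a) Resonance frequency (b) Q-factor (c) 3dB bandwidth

Step 1 — Resonance: ω₀ = 1/√(LC) = 1/√(0.0213·1.38e-05) = 1844 rad/s.
Step 2 — f₀ = ω₀/(2π) = 293.6 Hz.
Step 3 — Parallel Q: Q = R/(ω₀L) = 54.6/(1844·0.0213) = 1.39.
Step 4 — Bandwidth: Δω = ω₀/Q = 1327 rad/s; BW = Δω/(2π) = 211.2 Hz.

(a) f₀ = 293.6 Hz  (b) Q = 1.39  (c) BW = 211.2 Hz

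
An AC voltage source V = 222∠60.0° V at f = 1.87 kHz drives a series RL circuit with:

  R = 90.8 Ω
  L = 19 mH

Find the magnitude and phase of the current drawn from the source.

Step 1 — Angular frequency: ω = 2π·f = 2π·1870 = 1.175e+04 rad/s.
Step 2 — Component impedances:
  R: Z = R = 90.8 Ω
  L: Z = jωL = j·1.175e+04·0.019 = 0 + j223.2 Ω
Step 3 — Series combination: Z_total = R + L = 90.8 + j223.2 Ω = 241∠67.9° Ω.
Step 4 — Source phasor: V = 222∠60.0° V = 111 + j192.3 V.
Step 5 — Ohm's law: I = V / Z_total = (111 + j192.3) / (90.8 + j223.2) = 0.9125 - j0.1261 A.
Step 6 — Convert to polar: |I| = 0.9212 A, ∠I = -7.9°.

I = 0.9212∠-7.9° A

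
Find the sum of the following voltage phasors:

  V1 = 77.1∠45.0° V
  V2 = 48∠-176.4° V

Step 1 — Convert each phasor to rectangular form:
  V1 = 77.1·(cos(45.0°) + j·sin(45.0°)) = 54.52 + j54.52 V
  V2 = 48·(cos(-176.4°) + j·sin(-176.4°)) = -47.91 - j3.014 V
Step 2 — Sum components: V_total = 6.613 + j51.5 V.
Step 3 — Convert to polar: |V_total| = 51.93 V, ∠V_total = 82.7°.

V_total = 51.93∠82.7° V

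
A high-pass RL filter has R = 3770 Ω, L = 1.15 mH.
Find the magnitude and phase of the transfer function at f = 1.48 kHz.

Step 1 — Angular frequency: ω = 2π·1480 = 9299 rad/s.
Step 2 — Transfer function: H(jω) = jωL/(R + jωL).
Step 3 — Numerator jωL = j·10.69; denominator R + jωL = 3770 + j10.69.
Step 4 — H = 8.046e-06 + j0.002837.
Step 5 — Magnitude: |H| = 0.002837 (-50.9 dB); phase: φ = 89.8°.

|H| = 0.002837 (-50.9 dB), φ = 89.8°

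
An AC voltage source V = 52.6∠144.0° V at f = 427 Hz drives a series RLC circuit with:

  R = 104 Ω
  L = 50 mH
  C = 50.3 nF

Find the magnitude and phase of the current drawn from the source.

Step 1 — Angular frequency: ω = 2π·f = 2π·427 = 2683 rad/s.
Step 2 — Component impedances:
  R: Z = R = 104 Ω
  L: Z = jωL = j·2683·0.05 = 0 + j134.1 Ω
  C: Z = 1/(jωC) = -j/(ω·C) = 0 - j7410 Ω
Step 3 — Series combination: Z_total = R + L + C = 104 - j7276 Ω = 7277∠-89.2° Ω.
Step 4 — Source phasor: V = 52.6∠144.0° V = -42.55 + j30.92 V.
Step 5 — Ohm's law: I = V / Z_total = (-42.55 + j30.92) / (104 - j7276) = -0.004332 - j0.005787 A.
Step 6 — Convert to polar: |I| = 0.007229 A, ∠I = -126.8°.

I = 0.007229∠-126.8° A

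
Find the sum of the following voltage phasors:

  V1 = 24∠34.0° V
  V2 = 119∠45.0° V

Step 1 — Convert each phasor to rectangular form:
  V1 = 24·(cos(34.0°) + j·sin(34.0°)) = 19.9 + j13.42 V
  V2 = 119·(cos(45.0°) + j·sin(45.0°)) = 84.15 + j84.15 V
Step 2 — Sum components: V_total = 104 + j97.57 V.
Step 3 — Convert to polar: |V_total| = 142.6 V, ∠V_total = 43.2°.

V_total = 142.6∠43.2° V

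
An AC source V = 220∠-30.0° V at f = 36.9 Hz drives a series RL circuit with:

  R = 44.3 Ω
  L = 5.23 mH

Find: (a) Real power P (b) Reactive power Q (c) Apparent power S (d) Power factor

Step 1 — Angular frequency: ω = 2π·f = 2π·36.9 = 231.8 rad/s.
Step 2 — Component impedances:
  R: Z = R = 44.3 Ω
  L: Z = jωL = j·231.8·0.00523 = 0 + j1.213 Ω
Step 3 — Series combination: Z_total = R + L = 44.3 + j1.213 Ω = 44.32∠1.6° Ω.
Step 4 — Source phasor: V = 220∠-30.0° V = 190.5 - j110 V.
Step 5 — Current: I = V / Z = 4.23 - j2.599 A = 4.964∠-31.6° A.
Step 6 — Complex power: S = V·I* = 1092 + j29.88 VA.
Step 7 — Real power: P = Re(S) = 1092 W.
Step 8 — Reactive power: Q = Im(S) = 29.88 VAR.
Step 9 — Apparent power: |S| = 1092 VA.
Step 10 — Power factor: PF = P/|S| = 0.9996 (lagging).

(a) P = 1092 W  (b) Q = 29.88 VAR  (c) S = 1092 VA  (d) PF = 0.9996 (lagging)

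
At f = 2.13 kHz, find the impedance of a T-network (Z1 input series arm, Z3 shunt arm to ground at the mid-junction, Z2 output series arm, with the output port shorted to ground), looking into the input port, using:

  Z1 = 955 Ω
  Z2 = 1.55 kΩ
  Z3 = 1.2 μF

Step 1 — Angular frequency: ω = 2π·f = 2π·2130 = 1.338e+04 rad/s.
Step 2 — Component impedances:
  Z1: Z = R = 955 Ω
  Z2: Z = R = 1550 Ω
  Z3: Z = 1/(jωC) = -j/(ω·C) = 0 - j62.27 Ω
Step 3 — With the output port shorted to ground, the output series arm Z2 runs from the junction to ground; the shunt arm Z3 also runs from the junction to ground. They appear in parallel: Z3 || Z2 = 2.497 - j62.17 Ω.
Step 4 — Series with input arm Z1: Z_in = Z1 + (Z3 || Z2) = 957.5 - j62.17 Ω = 959.5∠-3.7° Ω.

Z = 957.5 - j62.17 Ω = 959.5∠-3.7° Ω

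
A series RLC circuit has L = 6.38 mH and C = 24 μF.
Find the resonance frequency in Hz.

Step 1 — Resonance condition Im(Z)=0 gives ω₀ = 1/√(LC).
Step 2 — ω₀ = 1/√(0.00638·2.4e-05) = 2556 rad/s.
Step 3 — f₀ = ω₀/(2π) = 406.7 Hz.

f₀ = 406.7 Hz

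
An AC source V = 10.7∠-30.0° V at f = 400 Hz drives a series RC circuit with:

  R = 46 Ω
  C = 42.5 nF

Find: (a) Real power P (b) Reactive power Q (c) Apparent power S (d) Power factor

Step 1 — Angular frequency: ω = 2π·f = 2π·400 = 2513 rad/s.
Step 2 — Component impedances:
  R: Z = R = 46 Ω
  C: Z = 1/(jωC) = -j/(ω·C) = 0 - j9362 Ω
Step 3 — Series combination: Z_total = R + C = 46 - j9362 Ω = 9362∠-89.7° Ω.
Step 4 — Source phasor: V = 10.7∠-30.0° V = 9.266 - j5.35 V.
Step 5 — Current: I = V / Z = 0.0005763 + j0.000987 A = 0.001143∠59.7° A.
Step 6 — Complex power: S = V·I* = 6.009e-05 - j0.01223 VA.
Step 7 — Real power: P = Re(S) = 6.009e-05 W.
Step 8 — Reactive power: Q = Im(S) = -0.01223 VAR.
Step 9 — Apparent power: |S| = 0.01223 VA.
Step 10 — Power factor: PF = P/|S| = 0.004913 (leading).

(a) P = 6.009e-05 W  (b) Q = -0.01223 VAR  (c) S = 0.01223 VA  (d) PF = 0.004913 (leading)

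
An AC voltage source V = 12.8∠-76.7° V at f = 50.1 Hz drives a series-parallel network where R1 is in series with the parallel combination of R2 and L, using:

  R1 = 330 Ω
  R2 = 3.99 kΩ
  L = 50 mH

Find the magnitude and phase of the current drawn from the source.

Step 1 — Angular frequency: ω = 2π·f = 2π·50.1 = 314.8 rad/s.
Step 2 — Component impedances:
  R1: Z = R = 330 Ω
  R2: Z = R = 3990 Ω
  L: Z = jωL = j·314.8·0.05 = 0 + j15.74 Ω
Step 3 — Parallel branch: R2 || L = 1/(1/R2 + 1/L) = 0.06209 + j15.74 Ω.
Step 4 — Series with R1: Z_total = R1 + (R2 || L) = 330.1 + j15.74 Ω = 330.4∠2.7° Ω.
Step 5 — Source phasor: V = 12.8∠-76.7° V = 2.945 - j12.46 V.
Step 6 — Ohm's law: I = V / Z_total = (2.945 - j12.46) / (330.1 + j15.74) = 0.007106 - j0.03808 A.
Step 7 — Convert to polar: |I| = 0.03874 A, ∠I = -79.4°.

I = 0.03874∠-79.4° A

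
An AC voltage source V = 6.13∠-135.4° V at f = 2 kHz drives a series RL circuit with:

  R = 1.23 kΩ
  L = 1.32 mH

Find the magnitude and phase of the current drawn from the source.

Step 1 — Angular frequency: ω = 2π·f = 2π·2000 = 1.257e+04 rad/s.
Step 2 — Component impedances:
  R: Z = R = 1230 Ω
  L: Z = jωL = j·1.257e+04·0.00132 = 0 + j16.59 Ω
Step 3 — Series combination: Z_total = R + L = 1230 + j16.59 Ω = 1230∠0.8° Ω.
Step 4 — Source phasor: V = 6.13∠-135.4° V = -4.365 - j4.304 V.
Step 5 — Ohm's law: I = V / Z_total = (-4.365 - j4.304) / (1230 + j16.59) = -0.003595 - j0.003451 A.
Step 6 — Convert to polar: |I| = 0.004983 A, ∠I = -136.2°.

I = 0.004983∠-136.2° A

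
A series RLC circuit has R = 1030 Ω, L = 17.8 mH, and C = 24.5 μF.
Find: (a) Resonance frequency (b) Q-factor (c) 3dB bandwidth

Step 1 — Resonance: ω₀ = 1/√(LC) = 1/√(0.0178·2.45e-05) = 1514 rad/s.
Step 2 — f₀ = ω₀/(2π) = 241 Hz.
Step 3 — Series Q: Q = ω₀L/R = 1514·0.0178/1030 = 0.02617.
Step 4 — Bandwidth: Δω = ω₀/Q = 5.787e+04 rad/s; BW = Δω/(2π) = 9210 Hz.

(a) f₀ = 241 Hz  (b) Q = 0.02617  (c) BW = 9210 Hz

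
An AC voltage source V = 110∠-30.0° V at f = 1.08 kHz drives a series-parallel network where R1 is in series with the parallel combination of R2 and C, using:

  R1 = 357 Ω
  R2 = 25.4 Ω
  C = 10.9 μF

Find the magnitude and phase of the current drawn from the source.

Step 1 — Angular frequency: ω = 2π·f = 2π·1080 = 6786 rad/s.
Step 2 — Component impedances:
  R1: Z = R = 357 Ω
  R2: Z = R = 25.4 Ω
  C: Z = 1/(jωC) = -j/(ω·C) = 0 - j13.52 Ω
Step 3 — Parallel branch: R2 || C = 1/(1/R2 + 1/C) = 5.608 - j10.54 Ω.
Step 4 — Series with R1: Z_total = R1 + (R2 || C) = 362.6 - j10.54 Ω = 362.8∠-1.7° Ω.
Step 5 — Source phasor: V = 110∠-30.0° V = 95.26 - j55 V.
Step 6 — Ohm's law: I = V / Z_total = (95.26 - j55) / (362.6 - j10.54) = 0.2669 - j0.1439 A.
Step 7 — Convert to polar: |I| = 0.3032 A, ∠I = -28.3°.

I = 0.3032∠-28.3° A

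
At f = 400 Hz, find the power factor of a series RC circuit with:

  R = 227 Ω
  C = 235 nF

Step 1 — Angular frequency: ω = 2π·f = 2π·400 = 2513 rad/s.
Step 2 — Component impedances:
  R: Z = R = 227 Ω
  C: Z = 1/(jωC) = -j/(ω·C) = 0 - j1693 Ω
Step 3 — Series combination: Z_total = R + C = 227 - j1693 Ω = 1708∠-82.4° Ω.
Step 4 — Power factor: PF = cos(φ) = Re(Z)/|Z| = 227/1708 = 0.1329.
Step 5 — Type: Im(Z) = -1693 ⇒ leading (phase φ = -82.4°).

PF = 0.1329 (leading, φ = -82.4°)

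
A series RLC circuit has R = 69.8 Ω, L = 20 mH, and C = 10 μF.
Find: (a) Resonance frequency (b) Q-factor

Step 1 — Resonance condition Im(Z)=0 gives ω₀ = 1/√(LC).
Step 2 — ω₀ = 1/√(0.02·1e-05) = 2236 rad/s.
Step 3 — f₀ = ω₀/(2π) = 355.9 Hz.
Step 4 — Series Q: Q = ω₀L/R = 2236·0.02/69.8 = 0.6407.

(a) f₀ = 355.9 Hz  (b) Q = 0.6407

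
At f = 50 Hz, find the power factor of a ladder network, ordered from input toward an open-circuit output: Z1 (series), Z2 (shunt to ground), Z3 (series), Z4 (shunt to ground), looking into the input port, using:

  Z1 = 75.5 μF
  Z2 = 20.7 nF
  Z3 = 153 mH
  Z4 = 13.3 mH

Step 1 — Angular frequency: ω = 2π·f = 2π·50 = 314.2 rad/s.
Step 2 — Component impedances:
  Z1: Z = 1/(jωC) = -j/(ω·C) = 0 - j42.16 Ω
  Z2: Z = 1/(jωC) = -j/(ω·C) = 0 - j1.538e+05 Ω
  Z3: Z = jωL = j·314.2·0.153 = 0 + j48.07 Ω
  Z4: Z = jωL = j·314.2·0.0133 = 0 + j4.178 Ω
Step 3 — Ladder network (open output): work backward from the far end, alternating series and parallel combinations. Z_in = 0 + j10.1 Ω = 10.1∠90.0° Ω.
Step 4 — Power factor: PF = cos(φ) = Re(Z)/|Z| = 0/10.1 = 0.
Step 5 — Type: Im(Z) = 10.1 ⇒ lagging (phase φ = 90.0°).

PF = 0 (lagging, φ = 90.0°)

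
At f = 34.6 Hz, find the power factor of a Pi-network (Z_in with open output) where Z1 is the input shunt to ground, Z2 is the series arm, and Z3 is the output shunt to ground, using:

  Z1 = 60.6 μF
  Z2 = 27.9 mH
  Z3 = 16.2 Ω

Step 1 — Angular frequency: ω = 2π·f = 2π·34.6 = 217.4 rad/s.
Step 2 — Component impedances:
  Z1: Z = 1/(jωC) = -j/(ω·C) = 0 - j75.91 Ω
  Z2: Z = jωL = j·217.4·0.0279 = 0 + j6.065 Ω
  Z3: Z = R = 16.2 Ω
Step 3 — With open output, the series arm Z2 and the output shunt Z3 appear in series to ground: Z2 + Z3 = 16.2 + j6.065 Ω.
Step 4 — Parallel with input shunt Z1: Z_in = Z1 || (Z2 + Z3) = 18.16 + j2.38 Ω = 18.31∠7.5° Ω.
Step 5 — Power factor: PF = cos(φ) = Re(Z)/|Z| = 18.159/18.314 = 0.9915.
Step 6 — Type: Im(Z) = 2.38 ⇒ lagging (phase φ = 7.5°).

PF = 0.9915 (lagging, φ = 7.5°)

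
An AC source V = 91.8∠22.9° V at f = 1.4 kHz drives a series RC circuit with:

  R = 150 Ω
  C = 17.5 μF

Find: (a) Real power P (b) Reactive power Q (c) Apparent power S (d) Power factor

Step 1 — Angular frequency: ω = 2π·f = 2π·1400 = 8796 rad/s.
Step 2 — Component impedances:
  R: Z = R = 150 Ω
  C: Z = 1/(jωC) = -j/(ω·C) = 0 - j6.496 Ω
Step 3 — Series combination: Z_total = R + C = 150 - j6.496 Ω = 150.1∠-2.5° Ω.
Step 4 — Source phasor: V = 91.8∠22.9° V = 84.56 + j35.72 V.
Step 5 — Current: I = V / Z = 0.5524 + j0.2621 A = 0.6114∠25.4° A.
Step 6 — Complex power: S = V·I* = 56.08 - j2.429 VA.
Step 7 — Real power: P = Re(S) = 56.08 W.
Step 8 — Reactive power: Q = Im(S) = -2.429 VAR.
Step 9 — Apparent power: |S| = 56.13 VA.
Step 10 — Power factor: PF = P/|S| = 0.9991 (leading).

(a) P = 56.08 W  (b) Q = -2.429 VAR  (c) S = 56.13 VA  (d) PF = 0.9991 (leading)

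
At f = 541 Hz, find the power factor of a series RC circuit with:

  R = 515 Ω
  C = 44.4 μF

Step 1 — Angular frequency: ω = 2π·f = 2π·541 = 3399 rad/s.
Step 2 — Component impedances:
  R: Z = R = 515 Ω
  C: Z = 1/(jωC) = -j/(ω·C) = 0 - j6.626 Ω
Step 3 — Series combination: Z_total = R + C = 515 - j6.626 Ω = 515∠-0.7° Ω.
Step 4 — Power factor: PF = cos(φ) = Re(Z)/|Z| = 515/515.04 = 0.9999.
Step 5 — Type: Im(Z) = -6.626 ⇒ leading (phase φ = -0.7°).

PF = 0.9999 (leading, φ = -0.7°)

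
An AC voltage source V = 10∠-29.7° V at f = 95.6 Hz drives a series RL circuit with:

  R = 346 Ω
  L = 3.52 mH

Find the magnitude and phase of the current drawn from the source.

Step 1 — Angular frequency: ω = 2π·f = 2π·95.6 = 600.7 rad/s.
Step 2 — Component impedances:
  R: Z = R = 346 Ω
  L: Z = jωL = j·600.7·0.00352 = 0 + j2.114 Ω
Step 3 — Series combination: Z_total = R + L = 346 + j2.114 Ω = 346∠0.4° Ω.
Step 4 — Source phasor: V = 10∠-29.7° V = 8.686 - j4.955 V.
Step 5 — Ohm's law: I = V / Z_total = (8.686 - j4.955) / (346 + j2.114) = 0.02502 - j0.01447 A.
Step 6 — Convert to polar: |I| = 0.0289 A, ∠I = -30.1°.

I = 0.0289∠-30.1° A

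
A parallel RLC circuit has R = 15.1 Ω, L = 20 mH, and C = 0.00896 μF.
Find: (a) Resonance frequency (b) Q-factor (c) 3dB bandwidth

Step 1 — Resonance: ω₀ = 1/√(LC) = 1/√(0.02·8.96e-09) = 7.47e+04 rad/s.
Step 2 — f₀ = ω₀/(2π) = 1.189e+04 Hz.
Step 3 — Parallel Q: Q = R/(ω₀L) = 15.1/(7.47e+04·0.02) = 0.01011.
Step 4 — Bandwidth: Δω = ω₀/Q = 7.391e+06 rad/s; BW = Δω/(2π) = 1.176e+06 Hz.

(a) f₀ = 1.189e+04 Hz  (b) Q = 0.01011  (c) BW = 1.176e+06 Hz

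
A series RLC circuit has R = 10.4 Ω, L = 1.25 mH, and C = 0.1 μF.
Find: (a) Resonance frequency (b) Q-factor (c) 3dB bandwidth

Step 1 — Resonance: ω₀ = 1/√(LC) = 1/√(0.00125·1e-07) = 8.944e+04 rad/s.
Step 2 — f₀ = ω₀/(2π) = 1.424e+04 Hz.
Step 3 — Series Q: Q = ω₀L/R = 8.944e+04·0.00125/10.4 = 10.75.
Step 4 — Bandwidth: Δω = ω₀/Q = 8320 rad/s; BW = Δω/(2π) = 1324 Hz.

(a) f₀ = 1.424e+04 Hz  (b) Q = 10.75  (c) BW = 1324 Hz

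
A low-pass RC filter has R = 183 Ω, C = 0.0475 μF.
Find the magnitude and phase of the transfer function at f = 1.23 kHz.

Step 1 — Angular frequency: ω = 2π·1230 = 7728 rad/s.
Step 2 — Transfer function: H(jω) = 1/(1 + jωRC).
Step 3 — Denominator: 1 + jωRC = 1 + j·7728·183·4.75e-08 = 1 + j0.06718.
Step 4 — H = 0.9955 - j0.06688.
Step 5 — Magnitude: |H| = 0.9978 (-0.0 dB); phase: φ = -3.8°.

|H| = 0.9978 (-0.0 dB), φ = -3.8°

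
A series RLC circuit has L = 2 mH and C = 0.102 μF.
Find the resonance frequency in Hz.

Step 1 — Resonance condition Im(Z)=0 gives ω₀ = 1/√(LC).
Step 2 — ω₀ = 1/√(0.002·1.02e-07) = 7.001e+04 rad/s.
Step 3 — f₀ = ω₀/(2π) = 1.114e+04 Hz.

f₀ = 1.114e+04 Hz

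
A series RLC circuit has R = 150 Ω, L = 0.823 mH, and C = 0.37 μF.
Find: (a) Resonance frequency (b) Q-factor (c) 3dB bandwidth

Step 1 — Resonance condition Im(Z)=0 gives ω₀ = 1/√(LC).
Step 2 — ω₀ = 1/√(0.000823·3.7e-07) = 5.731e+04 rad/s.
Step 3 — f₀ = ω₀/(2π) = 9121 Hz.
Step 4 — Series Q: Q = ω₀L/R = 5.731e+04·0.000823/150 = 0.3144.
Step 5 — 3dB bandwidth: Δω = ω₀/Q = 1.823e+05 rad/s; BW = Δω/(2π) = 2.901e+04 Hz.

(a) f₀ = 9121 Hz  (b) Q = 0.3144  (c) BW = 2.901e+04 Hz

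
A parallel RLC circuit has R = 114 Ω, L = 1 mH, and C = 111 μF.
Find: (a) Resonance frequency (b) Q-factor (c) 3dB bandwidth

Step 1 — Resonance: ω₀ = 1/√(LC) = 1/√(0.001·0.000111) = 3002 rad/s.
Step 2 — f₀ = ω₀/(2π) = 477.7 Hz.
Step 3 — Parallel Q: Q = R/(ω₀L) = 114/(3002·0.001) = 37.98.
Step 4 — Bandwidth: Δω = ω₀/Q = 79.03 rad/s; BW = Δω/(2π) = 12.58 Hz.

(a) f₀ = 477.7 Hz  (b) Q = 37.98  (c) BW = 12.58 Hz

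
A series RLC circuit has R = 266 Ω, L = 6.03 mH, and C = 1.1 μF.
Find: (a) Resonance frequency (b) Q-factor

Step 1 — Resonance condition Im(Z)=0 gives ω₀ = 1/√(LC).
Step 2 — ω₀ = 1/√(0.00603·1.1e-06) = 1.228e+04 rad/s.
Step 3 — f₀ = ω₀/(2π) = 1954 Hz.
Step 4 — Series Q: Q = ω₀L/R = 1.228e+04·0.00603/266 = 0.2783.

(a) f₀ = 1954 Hz  (b) Q = 0.2783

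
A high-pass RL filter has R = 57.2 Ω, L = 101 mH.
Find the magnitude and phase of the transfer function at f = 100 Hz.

Step 1 — Angular frequency: ω = 2π·100 = 628.3 rad/s.
Step 2 — Transfer function: H(jω) = jωL/(R + jωL).
Step 3 — Numerator jωL = j·63.46; denominator R + jωL = 57.2 + j63.46.
Step 4 — H = 0.5517 + j0.4973.
Step 5 — Magnitude: |H| = 0.7428 (-2.6 dB); phase: φ = 42.0°.

|H| = 0.7428 (-2.6 dB), φ = 42.0°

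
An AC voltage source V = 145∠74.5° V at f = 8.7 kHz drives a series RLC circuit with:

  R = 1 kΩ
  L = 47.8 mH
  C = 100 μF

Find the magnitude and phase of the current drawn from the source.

Step 1 — Angular frequency: ω = 2π·f = 2π·8700 = 5.466e+04 rad/s.
Step 2 — Component impedances:
  R: Z = R = 1000 Ω
  L: Z = jωL = j·5.466e+04·0.0478 = 0 + j2613 Ω
  C: Z = 1/(jωC) = -j/(ω·C) = 0 - j0.1829 Ω
Step 3 — Series combination: Z_total = R + L + C = 1000 + j2613 Ω = 2798∠69.1° Ω.
Step 4 — Source phasor: V = 145∠74.5° V = 38.75 + j139.7 V.
Step 5 — Ohm's law: I = V / Z_total = (38.75 + j139.7) / (1000 + j2613) = 0.0516 + j0.004917 A.
Step 6 — Convert to polar: |I| = 0.05183 A, ∠I = 5.4°.

I = 0.05183∠5.4° A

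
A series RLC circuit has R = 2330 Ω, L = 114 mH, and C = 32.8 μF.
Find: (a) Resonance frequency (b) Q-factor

Step 1 — Resonance condition Im(Z)=0 gives ω₀ = 1/√(LC).
Step 2 — ω₀ = 1/√(0.114·3.28e-05) = 517.1 rad/s.
Step 3 — f₀ = ω₀/(2π) = 82.31 Hz.
Step 4 — Series Q: Q = ω₀L/R = 517.1·0.114/2330 = 0.0253.

(a) f₀ = 82.31 Hz  (b) Q = 0.0253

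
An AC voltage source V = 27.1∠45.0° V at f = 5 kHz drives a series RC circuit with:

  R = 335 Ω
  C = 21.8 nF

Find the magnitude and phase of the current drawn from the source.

Step 1 — Angular frequency: ω = 2π·f = 2π·5000 = 3.142e+04 rad/s.
Step 2 — Component impedances:
  R: Z = R = 335 Ω
  C: Z = 1/(jωC) = -j/(ω·C) = 0 - j1460 Ω
Step 3 — Series combination: Z_total = R + C = 335 - j1460 Ω = 1498∠-77.1° Ω.
Step 4 — Source phasor: V = 27.1∠45.0° V = 19.16 + j19.16 V.
Step 5 — Ohm's law: I = V / Z_total = (19.16 + j19.16) / (335 - j1460) = -0.009607 + j0.01533 A.
Step 6 — Convert to polar: |I| = 0.01809 A, ∠I = 122.1°.

I = 0.01809∠122.1° A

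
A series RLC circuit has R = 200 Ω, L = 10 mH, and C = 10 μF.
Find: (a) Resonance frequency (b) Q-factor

Step 1 — Resonance condition Im(Z)=0 gives ω₀ = 1/√(LC).
Step 2 — ω₀ = 1/√(0.01·1e-05) = 3162 rad/s.
Step 3 — f₀ = ω₀/(2π) = 503.3 Hz.
Step 4 — Series Q: Q = ω₀L/R = 3162·0.01/200 = 0.1581.

(a) f₀ = 503.3 Hz  (b) Q = 0.1581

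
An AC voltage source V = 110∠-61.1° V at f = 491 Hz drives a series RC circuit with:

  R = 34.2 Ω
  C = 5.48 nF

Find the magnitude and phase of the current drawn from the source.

Step 1 — Angular frequency: ω = 2π·f = 2π·491 = 3085 rad/s.
Step 2 — Component impedances:
  R: Z = R = 34.2 Ω
  C: Z = 1/(jωC) = -j/(ω·C) = 0 - j5.915e+04 Ω
Step 3 — Series combination: Z_total = R + C = 34.2 - j5.915e+04 Ω = 5.915e+04∠-90.0° Ω.
Step 4 — Source phasor: V = 110∠-61.1° V = 53.16 - j96.3 V.
Step 5 — Ohm's law: I = V / Z_total = (53.16 - j96.3) / (34.2 - j5.915e+04) = 0.001629 + j0.0008978 A.
Step 6 — Convert to polar: |I| = 0.00186 A, ∠I = 28.9°.

I = 0.00186∠28.9° A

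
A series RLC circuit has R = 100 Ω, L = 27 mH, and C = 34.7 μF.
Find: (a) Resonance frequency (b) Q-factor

Step 1 — Resonance condition Im(Z)=0 gives ω₀ = 1/√(LC).
Step 2 — ω₀ = 1/√(0.027·3.47e-05) = 1033 rad/s.
Step 3 — f₀ = ω₀/(2π) = 164.4 Hz.
Step 4 — Series Q: Q = ω₀L/R = 1033·0.027/100 = 0.2789.

(a) f₀ = 164.4 Hz  (b) Q = 0.2789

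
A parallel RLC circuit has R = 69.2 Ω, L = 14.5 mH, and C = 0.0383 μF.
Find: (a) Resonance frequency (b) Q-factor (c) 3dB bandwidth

Step 1 — Resonance: ω₀ = 1/√(LC) = 1/√(0.0145·3.83e-08) = 4.243e+04 rad/s.
Step 2 — f₀ = ω₀/(2π) = 6754 Hz.
Step 3 — Parallel Q: Q = R/(ω₀L) = 69.2/(4.243e+04·0.0145) = 0.1125.
Step 4 — Bandwidth: Δω = ω₀/Q = 3.773e+05 rad/s; BW = Δω/(2π) = 6.005e+04 Hz.

(a) f₀ = 6754 Hz  (b) Q = 0.1125  (c) BW = 6.005e+04 Hz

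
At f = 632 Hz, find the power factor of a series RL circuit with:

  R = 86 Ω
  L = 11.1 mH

Step 1 — Angular frequency: ω = 2π·f = 2π·632 = 3971 rad/s.
Step 2 — Component impedances:
  R: Z = R = 86 Ω
  L: Z = jωL = j·3971·0.0111 = 0 + j44.08 Ω
Step 3 — Series combination: Z_total = R + L = 86 + j44.08 Ω = 96.64∠27.1° Ω.
Step 4 — Power factor: PF = cos(φ) = Re(Z)/|Z| = 86/96.64 = 0.8899.
Step 5 — Type: Im(Z) = 44.08 ⇒ lagging (phase φ = 27.1°).

PF = 0.8899 (lagging, φ = 27.1°)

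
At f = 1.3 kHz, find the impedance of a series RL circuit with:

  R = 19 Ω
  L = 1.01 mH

Step 1 — Angular frequency: ω = 2π·f = 2π·1300 = 8168 rad/s.
Step 2 — Component impedances:
  R: Z = R = 19 Ω
  L: Z = jωL = j·8168·0.00101 = 0 + j8.25 Ω
Step 3 — Series combination: Z_total = R + L = 19 + j8.25 Ω = 20.71∠23.5° Ω.

Z = 19 + j8.25 Ω = 20.71∠23.5° Ω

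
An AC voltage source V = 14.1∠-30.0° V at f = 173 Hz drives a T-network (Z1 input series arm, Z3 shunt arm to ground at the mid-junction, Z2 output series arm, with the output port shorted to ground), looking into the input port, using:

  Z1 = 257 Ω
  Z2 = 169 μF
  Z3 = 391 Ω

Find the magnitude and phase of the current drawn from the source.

Step 1 — Angular frequency: ω = 2π·f = 2π·173 = 1087 rad/s.
Step 2 — Component impedances:
  Z1: Z = R = 257 Ω
  Z2: Z = 1/(jωC) = -j/(ω·C) = 0 - j5.444 Ω
  Z3: Z = R = 391 Ω
Step 3 — With the output port shorted to ground, the output series arm Z2 runs from the junction to ground; the shunt arm Z3 also runs from the junction to ground. They appear in parallel: Z3 || Z2 = 0.07577 - j5.443 Ω.
Step 4 — Series with input arm Z1: Z_in = Z1 + (Z3 || Z2) = 257.1 - j5.443 Ω = 257.1∠-1.2° Ω.
Step 5 — Source phasor: V = 14.1∠-30.0° V = 12.21 - j7.05 V.
Step 6 — Ohm's law: I = V / Z_total = (12.21 - j7.05) / (257.1 - j5.443) = 0.04806 - j0.02641 A.
Step 7 — Convert to polar: |I| = 0.05484 A, ∠I = -28.8°.

I = 0.05484∠-28.8° A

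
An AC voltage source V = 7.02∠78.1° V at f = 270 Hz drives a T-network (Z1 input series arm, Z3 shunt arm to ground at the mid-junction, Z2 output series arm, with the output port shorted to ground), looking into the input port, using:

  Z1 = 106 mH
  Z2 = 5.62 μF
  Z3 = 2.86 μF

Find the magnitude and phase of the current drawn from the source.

Step 1 — Angular frequency: ω = 2π·f = 2π·270 = 1696 rad/s.
Step 2 — Component impedances:
  Z1: Z = jωL = j·1696·0.106 = 0 + j179.8 Ω
  Z2: Z = 1/(jωC) = -j/(ω·C) = 0 - j104.9 Ω
  Z3: Z = 1/(jωC) = -j/(ω·C) = 0 - j206.1 Ω
Step 3 — With the output port shorted to ground, the output series arm Z2 runs from the junction to ground; the shunt arm Z3 also runs from the junction to ground. They appear in parallel: Z3 || Z2 = 0 - j69.51 Ω.
Step 4 — Series with input arm Z1: Z_in = Z1 + (Z3 || Z2) = 0 + j110.3 Ω = 110.3∠90.0° Ω.
Step 5 — Source phasor: V = 7.02∠78.1° V = 1.448 + j6.869 V.
Step 6 — Ohm's law: I = V / Z_total = (1.448 + j6.869) / (0 + j110.3) = 0.06227 - j0.01312 A.
Step 7 — Convert to polar: |I| = 0.06364 A, ∠I = -11.9°.

I = 0.06364∠-11.9° A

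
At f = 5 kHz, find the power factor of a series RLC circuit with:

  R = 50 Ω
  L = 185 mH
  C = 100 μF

Step 1 — Angular frequency: ω = 2π·f = 2π·5000 = 3.142e+04 rad/s.
Step 2 — Component impedances:
  R: Z = R = 50 Ω
  L: Z = jωL = j·3.142e+04·0.185 = 0 + j5812 Ω
  C: Z = 1/(jωC) = -j/(ω·C) = 0 - j0.3183 Ω
Step 3 — Series combination: Z_total = R + L + C = 50 + j5812 Ω = 5812∠89.5° Ω.
Step 4 — Power factor: PF = cos(φ) = Re(Z)/|Z| = 50/5812 = 0.008603.
Step 5 — Type: Im(Z) = 5812 ⇒ lagging (phase φ = 89.5°).

PF = 0.008603 (lagging, φ = 89.5°)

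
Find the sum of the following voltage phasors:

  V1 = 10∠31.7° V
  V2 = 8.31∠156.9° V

Step 1 — Convert each phasor to rectangular form:
  V1 = 10·(cos(31.7°) + j·sin(31.7°)) = 8.508 + j5.255 V
  V2 = 8.31·(cos(156.9°) + j·sin(156.9°)) = -7.644 + j3.26 V
Step 2 — Sum components: V_total = 0.8644 + j8.515 V.
Step 3 — Convert to polar: |V_total| = 8.559 V, ∠V_total = 84.2°.

V_total = 8.559∠84.2° V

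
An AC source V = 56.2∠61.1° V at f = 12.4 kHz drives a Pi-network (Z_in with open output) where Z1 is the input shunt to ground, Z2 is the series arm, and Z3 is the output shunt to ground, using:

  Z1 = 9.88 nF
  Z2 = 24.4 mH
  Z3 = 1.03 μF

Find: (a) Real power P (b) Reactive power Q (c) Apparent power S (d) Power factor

Step 1 — Angular frequency: ω = 2π·f = 2π·1.24e+04 = 7.791e+04 rad/s.
Step 2 — Component impedances:
  Z1: Z = 1/(jωC) = -j/(ω·C) = 0 - j1299 Ω
  Z2: Z = jωL = j·7.791e+04·0.0244 = 0 + j1901 Ω
  Z3: Z = 1/(jωC) = -j/(ω·C) = 0 - j12.46 Ω
Step 3 — With open output, the series arm Z2 and the output shunt Z3 appear in series to ground: Z2 + Z3 = 0 + j1889 Ω.
Step 4 — Parallel with input shunt Z1: Z_in = Z1 || (Z2 + Z3) = 0 - j4162 Ω = 4162∠-90.0° Ω.
Step 5 — Source phasor: V = 56.2∠61.1° V = 27.16 + j49.2 V.
Step 6 — Current: I = V / Z = -0.01182 + j0.006526 A = 0.0135∠151.1° A.
Step 7 — Complex power: S = V·I* = 0 - j0.7589 VA.
Step 8 — Real power: P = Re(S) = 0 W.
Step 9 — Reactive power: Q = Im(S) = -0.7589 VAR.
Step 10 — Apparent power: |S| = 0.7589 VA.
Step 11 — Power factor: PF = P/|S| = 0 (leading).

(a) P = 0 W  (b) Q = -0.7589 VAR  (c) S = 0.7589 VA  (d) PF = 0 (leading)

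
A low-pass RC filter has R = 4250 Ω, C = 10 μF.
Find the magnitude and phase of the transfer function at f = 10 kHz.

Step 1 — Angular frequency: ω = 2π·1e+04 = 6.283e+04 rad/s.
Step 2 — Transfer function: H(jω) = 1/(1 + jωRC).
Step 3 — Denominator: 1 + jωRC = 1 + j·6.283e+04·4250·1e-05 = 1 + j2670.
Step 4 — H = 1.402e-07 - j0.0003745.
Step 5 — Magnitude: |H| = 0.0003745 (-68.5 dB); phase: φ = -90.0°.

|H| = 0.0003745 (-68.5 dB), φ = -90.0°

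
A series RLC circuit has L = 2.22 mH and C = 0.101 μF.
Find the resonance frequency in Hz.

Step 1 — Resonance condition Im(Z)=0 gives ω₀ = 1/√(LC).
Step 2 — ω₀ = 1/√(0.00222·1.01e-07) = 6.678e+04 rad/s.
Step 3 — f₀ = ω₀/(2π) = 1.063e+04 Hz.

f₀ = 1.063e+04 Hz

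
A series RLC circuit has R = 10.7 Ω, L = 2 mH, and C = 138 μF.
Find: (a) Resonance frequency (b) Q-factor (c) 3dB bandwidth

Step 1 — Resonance: ω₀ = 1/√(LC) = 1/√(0.002·0.000138) = 1903 rad/s.
Step 2 — f₀ = ω₀/(2π) = 302.9 Hz.
Step 3 — Series Q: Q = ω₀L/R = 1903·0.002/10.7 = 0.3558.
Step 4 — Bandwidth: Δω = ω₀/Q = 5350 rad/s; BW = Δω/(2π) = 851.5 Hz.

(a) f₀ = 302.9 Hz  (b) Q = 0.3558  (c) BW = 851.5 Hz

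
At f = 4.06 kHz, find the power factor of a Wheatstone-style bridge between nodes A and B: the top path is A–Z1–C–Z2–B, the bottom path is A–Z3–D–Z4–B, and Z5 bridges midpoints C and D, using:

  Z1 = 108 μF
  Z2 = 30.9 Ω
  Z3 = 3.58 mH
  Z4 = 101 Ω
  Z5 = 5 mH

Step 1 — Angular frequency: ω = 2π·f = 2π·4060 = 2.551e+04 rad/s.
Step 2 — Component impedances:
  Z1: Z = 1/(jωC) = -j/(ω·C) = 0 - j0.363 Ω
  Z2: Z = R = 30.9 Ω
  Z3: Z = jωL = j·2.551e+04·0.00358 = 0 + j91.32 Ω
  Z4: Z = R = 101 Ω
  Z5: Z = jωL = j·2.551e+04·0.005 = 0 + j127.5 Ω
Step 3 — Bridge requires nodal analysis (the Z5 bridge couples midpoints C and D, so the two paths cannot be reduced to a simple series/parallel combination). Setting node B to ground and injecting 1 A at node A, the 3-node admittance system at A, C, D solves to V_A = Z_AB = 24.71 + j2.229 Ω = 24.81∠5.2° Ω.
Step 4 — Power factor: PF = cos(φ) = Re(Z)/|Z| = 24.71/24.81 = 0.996.
Step 5 — Type: Im(Z) = 2.229 ⇒ lagging (phase φ = 5.2°).

PF = 0.996 (lagging, φ = 5.2°)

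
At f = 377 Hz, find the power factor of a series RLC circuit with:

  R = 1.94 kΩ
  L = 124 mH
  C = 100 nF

Step 1 — Angular frequency: ω = 2π·f = 2π·377 = 2369 rad/s.
Step 2 — Component impedances:
  R: Z = R = 1940 Ω
  L: Z = jωL = j·2369·0.124 = 0 + j293.7 Ω
  C: Z = 1/(jωC) = -j/(ω·C) = 0 - j4222 Ω
Step 3 — Series combination: Z_total = R + L + C = 1940 - j3928 Ω = 4381∠-63.7° Ω.
Step 4 — Power factor: PF = cos(φ) = Re(Z)/|Z| = 1940/4381 = 0.4428.
Step 5 — Type: Im(Z) = -3928 ⇒ leading (phase φ = -63.7°).

PF = 0.4428 (leading, φ = -63.7°)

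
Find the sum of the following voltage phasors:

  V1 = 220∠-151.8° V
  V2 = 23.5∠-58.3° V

Step 1 — Convert each phasor to rectangular form:
  V1 = 220·(cos(-151.8°) + j·sin(-151.8°)) = -193.9 - j104 V
  V2 = 23.5·(cos(-58.3°) + j·sin(-58.3°)) = 12.35 - j19.99 V
Step 2 — Sum components: V_total = -181.5 - j124 V.
Step 3 — Convert to polar: |V_total| = 219.8 V, ∠V_total = -145.7°.

V_total = 219.8∠-145.7° V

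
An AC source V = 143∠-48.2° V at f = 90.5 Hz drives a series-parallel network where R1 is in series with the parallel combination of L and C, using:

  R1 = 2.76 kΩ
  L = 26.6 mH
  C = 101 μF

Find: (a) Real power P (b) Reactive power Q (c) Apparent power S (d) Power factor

Step 1 — Angular frequency: ω = 2π·f = 2π·90.5 = 568.6 rad/s.
Step 2 — Component impedances:
  R1: Z = R = 2760 Ω
  L: Z = jωL = j·568.6·0.0266 = 0 + j15.13 Ω
  C: Z = 1/(jωC) = -j/(ω·C) = 0 - j17.41 Ω
Step 3 — Parallel branch: L || C = 1/(1/L + 1/C) = 0 + j115.2 Ω.
Step 4 — Series with R1: Z_total = R1 + (L || C) = 2760 + j115.2 Ω = 2762∠2.4° Ω.
Step 5 — Source phasor: V = 143∠-48.2° V = 95.31 - j106.6 V.
Step 6 — Current: I = V / Z = 0.03286 - j0.04 A = 0.05177∠-50.6° A.
Step 7 — Complex power: S = V·I* = 7.396 + j0.3087 VA.
Step 8 — Real power: P = Re(S) = 7.396 W.
Step 9 — Reactive power: Q = Im(S) = 0.3087 VAR.
Step 10 — Apparent power: |S| = 7.403 VA.
Step 11 — Power factor: PF = P/|S| = 0.9991 (lagging).

(a) P = 7.396 W  (b) Q = 0.3087 VAR  (c) S = 7.403 VA  (d) PF = 0.9991 (lagging)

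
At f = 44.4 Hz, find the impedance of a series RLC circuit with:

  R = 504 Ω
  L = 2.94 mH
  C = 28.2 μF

Step 1 — Angular frequency: ω = 2π·f = 2π·44.4 = 279 rad/s.
Step 2 — Component impedances:
  R: Z = R = 504 Ω
  L: Z = jωL = j·279·0.00294 = 0 + j0.8202 Ω
  C: Z = 1/(jωC) = -j/(ω·C) = 0 - j127.1 Ω
Step 3 — Series combination: Z_total = R + L + C = 504 - j126.3 Ω = 519.6∠-14.1° Ω.

Z = 504 - j126.3 Ω = 519.6∠-14.1° Ω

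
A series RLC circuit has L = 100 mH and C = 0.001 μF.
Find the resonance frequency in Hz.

Step 1 — Resonance condition Im(Z)=0 gives ω₀ = 1/√(LC).
Step 2 — ω₀ = 1/√(0.1·1e-09) = 1e+05 rad/s.
Step 3 — f₀ = ω₀/(2π) = 1.592e+04 Hz.

f₀ = 1.592e+04 Hz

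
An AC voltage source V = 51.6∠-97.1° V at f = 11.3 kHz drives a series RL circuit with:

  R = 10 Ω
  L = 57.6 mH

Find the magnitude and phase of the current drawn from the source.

Step 1 — Angular frequency: ω = 2π·f = 2π·1.13e+04 = 7.1e+04 rad/s.
Step 2 — Component impedances:
  R: Z = R = 10 Ω
  L: Z = jωL = j·7.1e+04·0.0576 = 0 + j4090 Ω
Step 3 — Series combination: Z_total = R + L = 10 + j4090 Ω = 4090∠89.9° Ω.
Step 4 — Source phasor: V = 51.6∠-97.1° V = -6.378 - j51.2 V.
Step 5 — Ohm's law: I = V / Z_total = (-6.378 - j51.2) / (10 + j4090) = -0.01252 + j0.001529 A.
Step 6 — Convert to polar: |I| = 0.01262 A, ∠I = 173.0°.

I = 0.01262∠173.0° A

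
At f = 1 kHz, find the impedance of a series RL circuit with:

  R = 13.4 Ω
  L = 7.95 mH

Step 1 — Angular frequency: ω = 2π·f = 2π·1000 = 6283 rad/s.
Step 2 — Component impedances:
  R: Z = R = 13.4 Ω
  L: Z = jωL = j·6283·0.00795 = 0 + j49.95 Ω
Step 3 — Series combination: Z_total = R + L = 13.4 + j49.95 Ω = 51.72∠75.0° Ω.

Z = 13.4 + j49.95 Ω = 51.72∠75.0° Ω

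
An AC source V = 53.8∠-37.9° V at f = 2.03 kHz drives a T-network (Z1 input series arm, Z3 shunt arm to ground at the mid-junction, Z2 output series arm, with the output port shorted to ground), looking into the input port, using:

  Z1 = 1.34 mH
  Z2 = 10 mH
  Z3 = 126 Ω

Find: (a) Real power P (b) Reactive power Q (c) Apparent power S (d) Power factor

Step 1 — Angular frequency: ω = 2π·f = 2π·2030 = 1.275e+04 rad/s.
Step 2 — Component impedances:
  Z1: Z = jωL = j·1.275e+04·0.00134 = 0 + j17.09 Ω
  Z2: Z = jωL = j·1.275e+04·0.01 = 0 + j127.5 Ω
  Z3: Z = R = 126 Ω
Step 3 — With the output port shorted to ground, the output series arm Z2 runs from the junction to ground; the shunt arm Z3 also runs from the junction to ground. They appear in parallel: Z3 || Z2 = 63.77 + j63 Ω.
Step 4 — Series with input arm Z1: Z_in = Z1 + (Z3 || Z2) = 63.77 + j80.09 Ω = 102.4∠51.5° Ω.
Step 5 — Source phasor: V = 53.8∠-37.9° V = 42.45 - j33.05 V.
Step 6 — Current: I = V / Z = 0.005767 - j0.5255 A = 0.5255∠-89.4° A.
Step 7 — Complex power: S = V·I* = 17.61 + j22.12 VA.
Step 8 — Real power: P = Re(S) = 17.61 W.
Step 9 — Reactive power: Q = Im(S) = 22.12 VAR.
Step 10 — Apparent power: |S| = 28.27 VA.
Step 11 — Power factor: PF = P/|S| = 0.6229 (lagging).

(a) P = 17.61 W  (b) Q = 22.12 VAR  (c) S = 28.27 VA  (d) PF = 0.6229 (lagging)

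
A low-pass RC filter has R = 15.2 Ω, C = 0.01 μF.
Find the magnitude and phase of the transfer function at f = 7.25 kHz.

Step 1 — Angular frequency: ω = 2π·7250 = 4.555e+04 rad/s.
Step 2 — Transfer function: H(jω) = 1/(1 + jωRC).
Step 3 — Denominator: 1 + jωRC = 1 + j·4.555e+04·15.2·1e-08 = 1 + j0.006924.
Step 4 — H = 1 - j0.006924.
Step 5 — Magnitude: |H| = 1 (-0.0 dB); phase: φ = -0.4°.

|H| = 1 (-0.0 dB), φ = -0.4°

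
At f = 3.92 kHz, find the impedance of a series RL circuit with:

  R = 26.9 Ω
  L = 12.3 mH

Step 1 — Angular frequency: ω = 2π·f = 2π·3920 = 2.463e+04 rad/s.
Step 2 — Component impedances:
  R: Z = R = 26.9 Ω
  L: Z = jωL = j·2.463e+04·0.0123 = 0 + j303 Ω
Step 3 — Series combination: Z_total = R + L = 26.9 + j303 Ω = 304.1∠84.9° Ω.

Z = 26.9 + j303 Ω = 304.1∠84.9° Ω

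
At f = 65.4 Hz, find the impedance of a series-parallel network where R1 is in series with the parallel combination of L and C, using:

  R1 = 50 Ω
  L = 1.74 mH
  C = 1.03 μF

Step 1 — Angular frequency: ω = 2π·f = 2π·65.4 = 410.9 rad/s.
Step 2 — Component impedances:
  R1: Z = R = 50 Ω
  L: Z = jωL = j·410.9·0.00174 = 0 + j0.715 Ω
  C: Z = 1/(jωC) = -j/(ω·C) = 0 - j2363 Ω
Step 3 — Parallel branch: L || C = 1/(1/L + 1/C) = 0 + j0.7152 Ω.
Step 4 — Series with R1: Z_total = R1 + (L || C) = 50 + j0.7152 Ω = 50.01∠0.8° Ω.

Z = 50 + j0.7152 Ω = 50.01∠0.8° Ω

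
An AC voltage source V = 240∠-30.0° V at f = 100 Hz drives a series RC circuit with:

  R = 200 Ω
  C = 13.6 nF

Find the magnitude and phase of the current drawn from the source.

Step 1 — Angular frequency: ω = 2π·f = 2π·100 = 628.3 rad/s.
Step 2 — Component impedances:
  R: Z = R = 200 Ω
  C: Z = 1/(jωC) = -j/(ω·C) = 0 - j1.17e+05 Ω
Step 3 — Series combination: Z_total = R + C = 200 - j1.17e+05 Ω = 1.17e+05∠-89.9° Ω.
Step 4 — Source phasor: V = 240∠-30.0° V = 207.8 - j120 V.
Step 5 — Ohm's law: I = V / Z_total = (207.8 - j120) / (200 - j1.17e+05) = 0.001028 + j0.001774 A.
Step 6 — Convert to polar: |I| = 0.002051 A, ∠I = 59.9°.

I = 0.002051∠59.9° A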